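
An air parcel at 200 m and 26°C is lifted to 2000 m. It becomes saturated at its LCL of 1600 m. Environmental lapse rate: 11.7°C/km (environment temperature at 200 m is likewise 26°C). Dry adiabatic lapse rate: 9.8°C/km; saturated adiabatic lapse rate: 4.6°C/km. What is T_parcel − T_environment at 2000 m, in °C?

Parcel:
  Dry to 1600 m: -9.8 × 1.4 km = -13.72°C, so T = 12.28°C.
  Saturated to 2000 m: -4.6 × 0.4 km = -1.84°C, so T = 10.44°C.
Environment:
  Environment to 2000 m: -11.7 × 1.8 km = -21.06°C, so T = 4.94°C.
T_parcel − T_env = 10.44 − 4.94 = +5.5°C

+5.5°C (parcel warmer than environment)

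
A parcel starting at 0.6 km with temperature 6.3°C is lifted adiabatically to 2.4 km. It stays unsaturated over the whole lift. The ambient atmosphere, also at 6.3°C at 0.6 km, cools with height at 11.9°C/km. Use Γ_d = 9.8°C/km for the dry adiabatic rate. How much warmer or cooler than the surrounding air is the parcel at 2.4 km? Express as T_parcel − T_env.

+3.78°C (parcel warmer than environment)

Parcel:
  600 → 2400 m (dry, 9.8°C/km): ΔT = -9.8 × 1.8 = -17.64°C → T = -11.34°C
Environment:
  600 → 2400 m (environment, 11.9°C/km): ΔT = -11.9 × 1.8 = -21.42°C → T = -15.12°C
T_parcel − T_env = -11.34 − (-15.12) = +3.78°C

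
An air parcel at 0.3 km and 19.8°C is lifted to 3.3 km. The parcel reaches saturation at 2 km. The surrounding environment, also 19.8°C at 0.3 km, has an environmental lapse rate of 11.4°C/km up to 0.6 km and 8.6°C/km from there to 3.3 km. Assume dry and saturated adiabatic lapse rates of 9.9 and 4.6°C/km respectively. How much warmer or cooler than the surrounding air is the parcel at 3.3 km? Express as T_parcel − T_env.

+3.83°C (parcel warmer than environment)

Parcel:
  Dry to 2000 m: -9.9 × 1.7 km = -16.83°C, so T = 2.97°C.
  Saturated to 3300 m: -4.6 × 1.3 km = -5.98°C, so T = -3.01°C.
Environment:
  Environment, lower layer to 600 m: -11.4 × 0.3 km = -3.42°C, so T = 16.38°C.
  Environment, upper layer to 3300 m: -8.6 × 2.7 km = -23.22°C, so T = -6.84°C.
T_parcel − T_env = -3.01 − (-6.84) = +3.83°C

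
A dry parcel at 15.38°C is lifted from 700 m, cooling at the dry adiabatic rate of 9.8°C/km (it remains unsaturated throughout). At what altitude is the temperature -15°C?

Height above start = (15.38 − (-15)) / 9.8 = 3.1 km
Altitude = 700 m + 3100 m = 3800 m

3800 m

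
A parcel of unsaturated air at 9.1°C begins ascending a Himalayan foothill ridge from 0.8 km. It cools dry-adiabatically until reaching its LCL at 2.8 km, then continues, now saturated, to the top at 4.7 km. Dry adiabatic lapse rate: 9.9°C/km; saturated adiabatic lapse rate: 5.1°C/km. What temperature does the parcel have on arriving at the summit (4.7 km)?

-20.39°C

From 800 m to 2800 m (dry): cools by 9.9 × 2 = 19.8°C, giving -10.7°C.
From 2800 m to 4700 m (saturated): cools by 5.1 × 1.9 = 9.69°C, giving -20.39°C.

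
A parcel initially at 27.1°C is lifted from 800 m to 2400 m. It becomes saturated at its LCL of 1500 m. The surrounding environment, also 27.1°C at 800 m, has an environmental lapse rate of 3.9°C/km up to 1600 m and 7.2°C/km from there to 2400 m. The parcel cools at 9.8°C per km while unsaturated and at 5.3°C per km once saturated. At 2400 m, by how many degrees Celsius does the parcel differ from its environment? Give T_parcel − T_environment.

Parcel:
  800–1500 m, dry: Δz = 0.7 km ⇒ ΔT = -6.86°C; T = 20.24°C
  1500–2400 m, saturated: Δz = 0.9 km ⇒ ΔT = -4.77°C; T = 15.47°C
Environment:
  800–1600 m, environment, lower layer: Δz = 0.8 km ⇒ ΔT = -3.12°C; T = 23.98°C
  1600–2400 m, environment, upper layer: Δz = 0.8 km ⇒ ΔT = -5.76°C; T = 18.22°C
T_parcel − T_env = 15.47 − 18.22 = -2.75°C

-2.75°C (parcel cooler than environment)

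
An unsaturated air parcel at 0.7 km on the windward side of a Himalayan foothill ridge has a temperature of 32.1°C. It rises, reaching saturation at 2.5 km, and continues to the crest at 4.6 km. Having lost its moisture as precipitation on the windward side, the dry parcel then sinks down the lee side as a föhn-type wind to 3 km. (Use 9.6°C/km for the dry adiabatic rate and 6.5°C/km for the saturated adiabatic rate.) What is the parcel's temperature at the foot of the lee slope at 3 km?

Dry to 2500 m: -9.6 × 1.8 km = -17.28°C, so T = 14.82°C.
Saturated to 4600 m: -6.5 × 2.1 km = -13.65°C, so T = 1.17°C.
Dry descent to 3000 m: +9.6 × 1.6 km = +15.36°C, so T = 16.53°C.

16.53°C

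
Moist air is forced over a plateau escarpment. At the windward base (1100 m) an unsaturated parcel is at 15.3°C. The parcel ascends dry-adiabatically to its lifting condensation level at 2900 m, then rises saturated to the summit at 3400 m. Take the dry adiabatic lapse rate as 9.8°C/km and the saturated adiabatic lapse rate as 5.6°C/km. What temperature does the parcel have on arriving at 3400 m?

-5.14°C

Dry to 2900 m: -9.8 × 1.8 km = -17.64°C, so T = -2.34°C.
Saturated to 3400 m: -5.6 × 0.5 km = -2.8°C, so T = -5.14°C.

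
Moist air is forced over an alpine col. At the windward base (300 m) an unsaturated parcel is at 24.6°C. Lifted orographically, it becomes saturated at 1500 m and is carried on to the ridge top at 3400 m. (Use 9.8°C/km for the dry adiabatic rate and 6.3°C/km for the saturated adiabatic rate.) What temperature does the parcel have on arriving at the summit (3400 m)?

0.87°C

Dry to 1500 m: -9.8 × 1.2 km = -11.76°C, so T = 12.84°C.
Saturated to 3400 m: -6.3 × 1.9 km = -11.97°C, so T = 0.87°C.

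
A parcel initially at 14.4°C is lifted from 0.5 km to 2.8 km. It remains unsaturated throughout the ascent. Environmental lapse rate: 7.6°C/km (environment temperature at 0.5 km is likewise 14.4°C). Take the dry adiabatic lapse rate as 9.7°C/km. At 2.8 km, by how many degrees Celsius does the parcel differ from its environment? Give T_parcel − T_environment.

-4.83°C (parcel cooler than environment)

Parcel:
  500 → 2800 m (dry, 9.7°C/km): ΔT = -9.7 × 2.3 = -22.31°C → T = -7.91°C
Environment:
  500 → 2800 m (environment, 7.6°C/km): ΔT = -7.6 × 2.3 = -17.48°C → T = -3.08°C
T_parcel − T_env = -7.91 − (-3.08) = -4.83°C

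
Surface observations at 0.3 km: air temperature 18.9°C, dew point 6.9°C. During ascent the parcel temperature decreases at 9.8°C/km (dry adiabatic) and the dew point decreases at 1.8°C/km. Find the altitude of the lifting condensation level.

T and T_d converge at 9.8 − 1.8 = 8°C per km
Height above start = (18.9 − 6.9) / 8 = 1.5 km
LCL altitude = 300 m + 1500 m = 1800 m

1.8 km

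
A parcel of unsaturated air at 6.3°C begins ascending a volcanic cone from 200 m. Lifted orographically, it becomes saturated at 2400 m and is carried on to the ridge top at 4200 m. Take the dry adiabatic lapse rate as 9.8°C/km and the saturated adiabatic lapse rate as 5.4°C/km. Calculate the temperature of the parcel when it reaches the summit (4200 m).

From 200 m to 2400 m (dry): cools by 9.8 × 2.2 = 21.56°C, giving -15.26°C.
From 2400 m to 4200 m (saturated): cools by 5.4 × 1.8 = 9.72°C, giving -24.98°C.

-24.98°C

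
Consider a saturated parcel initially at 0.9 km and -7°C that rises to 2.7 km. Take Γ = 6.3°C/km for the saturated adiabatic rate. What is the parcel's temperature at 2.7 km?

900–2700 m, saturated adiabatic: Δz = 1.8 km ⇒ ΔT = -11.34°C; T = -18.34°C

-18.34°C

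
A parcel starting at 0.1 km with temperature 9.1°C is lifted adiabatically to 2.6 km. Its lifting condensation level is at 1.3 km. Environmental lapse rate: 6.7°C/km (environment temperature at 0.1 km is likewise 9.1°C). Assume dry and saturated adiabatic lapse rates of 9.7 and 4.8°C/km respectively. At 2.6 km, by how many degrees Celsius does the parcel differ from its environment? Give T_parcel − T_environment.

-1.13°C (parcel cooler than environment)

Parcel:
  Dry to 1300 m: -9.7 × 1.2 km = -11.64°C, so T = -2.54°C.
  Saturated to 2600 m: -4.8 × 1.3 km = -6.24°C, so T = -8.78°C.
Environment:
  Environment to 2600 m: -6.7 × 2.5 km = -16.75°C, so T = -7.65°C.
T_parcel − T_env = -8.78 − (-7.65) = -1.13°C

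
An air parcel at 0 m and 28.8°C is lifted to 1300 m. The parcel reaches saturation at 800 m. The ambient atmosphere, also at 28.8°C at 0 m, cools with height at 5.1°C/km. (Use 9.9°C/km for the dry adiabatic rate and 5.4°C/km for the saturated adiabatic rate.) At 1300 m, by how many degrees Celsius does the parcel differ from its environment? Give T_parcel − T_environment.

Parcel:
  0 → 800 m (dry, 9.9°C/km): ΔT = -9.9 × 0.8 = -7.92°C → T = 20.88°C
  800 → 1300 m (saturated, 5.4°C/km): ΔT = -5.4 × 0.5 = -2.7°C → T = 18.18°C
Environment:
  0 → 1300 m (environment, 5.1°C/km): ΔT = -5.1 × 1.3 = -6.63°C → T = 22.17°C
T_parcel − T_env = 18.18 − 22.17 = -3.99°C

-3.99°C (parcel cooler than environment)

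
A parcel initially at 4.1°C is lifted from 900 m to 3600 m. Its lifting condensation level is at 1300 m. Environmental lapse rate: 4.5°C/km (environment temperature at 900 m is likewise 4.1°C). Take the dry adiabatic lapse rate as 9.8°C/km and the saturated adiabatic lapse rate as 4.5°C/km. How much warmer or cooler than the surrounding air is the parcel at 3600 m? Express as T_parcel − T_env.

Parcel:
  From 900 m to 1300 m (dry): cools by 9.8 × 0.4 = 3.92°C, giving 0.18°C.
  From 1300 m to 3600 m (saturated): cools by 4.5 × 2.3 = 10.35°C, giving -10.17°C.
Environment:
  From 900 m to 3600 m (environment): cools by 4.5 × 2.7 = 12.15°C, giving -8.05°C.
T_parcel − T_env = -10.17 − (-8.05) = -2.12°C

-2.12°C (parcel cooler than environment)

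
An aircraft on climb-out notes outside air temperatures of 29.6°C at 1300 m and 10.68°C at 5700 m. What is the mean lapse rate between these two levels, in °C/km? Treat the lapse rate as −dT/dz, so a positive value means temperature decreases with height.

Γ = −ΔT/Δz = (29.6 − 10.68) / (5700 − 1300) m
  = 18.92°C / 4.4 km = 4.3°C/km

4.3°C/km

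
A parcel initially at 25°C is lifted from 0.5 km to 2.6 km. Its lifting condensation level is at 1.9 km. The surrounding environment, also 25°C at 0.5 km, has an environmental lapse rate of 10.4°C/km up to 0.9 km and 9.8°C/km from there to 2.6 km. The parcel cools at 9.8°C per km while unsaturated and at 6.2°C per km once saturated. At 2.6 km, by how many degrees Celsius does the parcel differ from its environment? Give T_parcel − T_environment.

Parcel:
  Dry to 1900 m: -9.8 × 1.4 km = -13.72°C, so T = 11.28°C.
  Saturated to 2600 m: -6.2 × 0.7 km = -4.34°C, so T = 6.94°C.
Environment:
  Environment, lower layer to 900 m: -10.4 × 0.4 km = -4.16°C, so T = 20.84°C.
  Environment, upper layer to 2600 m: -9.8 × 1.7 km = -16.66°C, so T = 4.18°C.
T_parcel − T_env = 6.94 − 4.18 = +2.76°C

+2.76°C (parcel warmer than environment)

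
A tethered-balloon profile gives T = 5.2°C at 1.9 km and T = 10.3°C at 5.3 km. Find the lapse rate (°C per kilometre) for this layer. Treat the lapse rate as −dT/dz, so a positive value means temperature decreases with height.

-1.5°C/km

Γ = −ΔT/Δz = (5.2 − 10.3) / (5300 − 1900) m
  = -5.1°C / 3.4 km = -1.5°C/km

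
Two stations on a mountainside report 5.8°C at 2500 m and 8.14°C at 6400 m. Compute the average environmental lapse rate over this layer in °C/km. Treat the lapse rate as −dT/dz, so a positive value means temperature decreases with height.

Γ = −ΔT/Δz = (5.8 − 8.14) / (6400 − 2500) m
  = -2.34°C / 3.9 km = -0.6°C/km

-0.6°C/km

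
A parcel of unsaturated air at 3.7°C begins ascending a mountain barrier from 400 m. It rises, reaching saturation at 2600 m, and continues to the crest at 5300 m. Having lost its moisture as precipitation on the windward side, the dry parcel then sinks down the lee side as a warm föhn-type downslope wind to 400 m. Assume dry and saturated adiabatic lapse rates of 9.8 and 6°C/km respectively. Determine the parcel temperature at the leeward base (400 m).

From 400 m to 2600 m (dry): cools by 9.8 × 2.2 = 21.56°C, giving -17.86°C.
From 2600 m to 5300 m (saturated): cools by 6 × 2.7 = 16.2°C, giving -34.06°C.
From 5300 m to 400 m (dry descent): warms by 9.8 × 4.9 = 48.02°C, giving 13.96°C.

13.96°C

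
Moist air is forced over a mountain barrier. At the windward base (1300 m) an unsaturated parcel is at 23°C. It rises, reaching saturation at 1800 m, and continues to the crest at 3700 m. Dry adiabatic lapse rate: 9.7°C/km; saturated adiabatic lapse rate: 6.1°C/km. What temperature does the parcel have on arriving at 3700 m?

Dry to 1800 m: -9.7 × 0.5 km = -4.85°C, so T = 18.15°C.
Saturated to 3700 m: -6.1 × 1.9 km = -11.59°C, so T = 6.56°C.

6.56°C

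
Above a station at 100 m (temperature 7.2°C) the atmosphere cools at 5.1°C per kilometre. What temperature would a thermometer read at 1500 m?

100 → 1500 m (environmental, 5.1°C/km): ΔT = -5.1 × 1.4 = -7.14°C → T = 0.06°C

0.06°C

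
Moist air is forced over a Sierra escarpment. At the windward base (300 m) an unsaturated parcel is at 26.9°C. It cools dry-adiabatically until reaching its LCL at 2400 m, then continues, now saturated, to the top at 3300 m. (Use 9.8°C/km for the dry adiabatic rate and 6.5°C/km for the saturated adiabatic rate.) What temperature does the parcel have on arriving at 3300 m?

0.47°C

300 → 2400 m (dry, 9.8°C/km): ΔT = -9.8 × 2.1 = -20.58°C → T = 6.32°C
2400 → 3300 m (saturated, 6.5°C/km): ΔT = -6.5 × 0.9 = -5.85°C → T = 0.47°C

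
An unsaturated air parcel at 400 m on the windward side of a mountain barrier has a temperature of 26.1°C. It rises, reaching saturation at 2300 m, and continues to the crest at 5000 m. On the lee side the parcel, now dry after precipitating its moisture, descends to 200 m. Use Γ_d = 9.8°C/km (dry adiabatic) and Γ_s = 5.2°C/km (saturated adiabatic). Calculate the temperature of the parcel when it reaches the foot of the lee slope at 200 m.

400 → 2300 m (dry, 9.8°C/km): ΔT = -9.8 × 1.9 = -18.62°C → T = 7.48°C
2300 → 5000 m (saturated, 5.2°C/km): ΔT = -5.2 × 2.7 = -14.04°C → T = -6.56°C
5000 → 200 m (dry descent, 9.8°C/km): ΔT = +9.8 × 4.8 = +47.04°C → T = 40.48°C

40.48°C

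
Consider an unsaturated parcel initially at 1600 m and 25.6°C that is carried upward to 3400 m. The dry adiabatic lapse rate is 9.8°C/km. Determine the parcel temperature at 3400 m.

From 1600 m to 3400 m (dry adiabatic): cools by 9.8 × 1.8 = 17.64°C, giving 7.96°C.

7.96°C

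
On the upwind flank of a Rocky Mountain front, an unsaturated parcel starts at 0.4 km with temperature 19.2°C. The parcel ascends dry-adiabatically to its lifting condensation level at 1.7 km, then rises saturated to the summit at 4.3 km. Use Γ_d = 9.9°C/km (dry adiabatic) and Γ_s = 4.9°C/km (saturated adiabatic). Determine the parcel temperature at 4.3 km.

-6.41°C

Dry to 1700 m: -9.9 × 1.3 km = -12.87°C, so T = 6.33°C.
Saturated to 4300 m: -4.9 × 2.6 km = -12.74°C, so T = -6.41°C.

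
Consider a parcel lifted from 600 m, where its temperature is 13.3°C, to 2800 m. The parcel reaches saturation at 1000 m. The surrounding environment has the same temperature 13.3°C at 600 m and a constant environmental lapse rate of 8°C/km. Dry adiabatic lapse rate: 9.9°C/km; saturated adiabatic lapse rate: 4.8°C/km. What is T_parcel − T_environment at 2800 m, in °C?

+5°C (parcel warmer than environment)

Parcel:
  From 600 m to 1000 m (dry): cools by 9.9 × 0.4 = 3.96°C, giving 9.34°C.
  From 1000 m to 2800 m (saturated): cools by 4.8 × 1.8 = 8.64°C, giving 0.7°C.
Environment:
  From 600 m to 2800 m (environment): cools by 8 × 2.2 = 17.6°C, giving -4.3°C.
T_parcel − T_env = 0.7 − (-4.3) = +5°C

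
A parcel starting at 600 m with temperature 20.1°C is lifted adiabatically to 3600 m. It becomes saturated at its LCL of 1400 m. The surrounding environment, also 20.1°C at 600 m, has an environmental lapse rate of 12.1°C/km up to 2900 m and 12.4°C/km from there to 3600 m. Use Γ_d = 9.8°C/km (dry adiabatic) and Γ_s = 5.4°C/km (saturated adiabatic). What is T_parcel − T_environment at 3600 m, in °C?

Parcel:
  600–1400 m, dry: Δz = 0.8 km ⇒ ΔT = -7.84°C; T = 12.26°C
  1400–3600 m, saturated: Δz = 2.2 km ⇒ ΔT = -11.88°C; T = 0.38°C
Environment:
  600–2900 m, environment, lower layer: Δz = 2.3 km ⇒ ΔT = -27.83°C; T = -7.73°C
  2900–3600 m, environment, upper layer: Δz = 0.7 km ⇒ ΔT = -8.68°C; T = -16.41°C
T_parcel − T_env = 0.38 − (-16.41) = +16.79°C

+16.79°C (parcel warmer than environment)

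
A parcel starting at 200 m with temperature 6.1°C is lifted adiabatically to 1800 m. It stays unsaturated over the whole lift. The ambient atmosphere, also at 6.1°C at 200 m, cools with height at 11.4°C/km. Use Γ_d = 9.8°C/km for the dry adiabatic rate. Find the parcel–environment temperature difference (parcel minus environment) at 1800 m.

+2.56°C (parcel warmer than environment)

Parcel:
  From 200 m to 1800 m (dry): cools by 9.8 × 1.6 = 15.68°C, giving -9.58°C.
Environment:
  From 200 m to 1800 m (environment): cools by 11.4 × 1.6 = 18.24°C, giving -12.14°C.
T_parcel − T_env = -9.58 − (-12.14) = +2.56°C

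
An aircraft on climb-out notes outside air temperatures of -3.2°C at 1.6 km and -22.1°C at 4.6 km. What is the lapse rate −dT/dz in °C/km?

6.3°C/km

Γ = −ΔT/Δz = (-3.2 − (-22.1)) / (4600 − 1600) m
  = 18.9°C / 3 km = 6.3°C/km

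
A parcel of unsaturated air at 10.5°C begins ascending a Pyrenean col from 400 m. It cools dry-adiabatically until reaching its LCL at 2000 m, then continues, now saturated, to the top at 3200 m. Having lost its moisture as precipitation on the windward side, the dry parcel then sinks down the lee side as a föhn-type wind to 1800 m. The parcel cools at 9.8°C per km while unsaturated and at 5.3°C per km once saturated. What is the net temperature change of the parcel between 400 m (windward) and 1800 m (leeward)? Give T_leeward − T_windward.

Dry to 2000 m: -9.8 × 1.6 km = -15.68°C, so T = -5.18°C.
Saturated to 3200 m: -5.3 × 1.2 km = -6.36°C, so T = -11.54°C.
Dry descent to 1800 m: +9.8 × 1.4 km = +13.72°C, so T = 2.18°C.
Net change vs windward start: 2.18 − 10.5 = -8.32°C

-8.32°C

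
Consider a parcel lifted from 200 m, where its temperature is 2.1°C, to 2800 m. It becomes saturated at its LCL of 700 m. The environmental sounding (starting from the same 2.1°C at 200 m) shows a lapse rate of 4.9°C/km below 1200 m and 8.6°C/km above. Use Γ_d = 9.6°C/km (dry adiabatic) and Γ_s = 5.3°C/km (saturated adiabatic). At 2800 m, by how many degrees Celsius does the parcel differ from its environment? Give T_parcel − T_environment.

Parcel:
  200 → 700 m (dry, 9.6°C/km): ΔT = -9.6 × 0.5 = -4.8°C → T = -2.7°C
  700 → 2800 m (saturated, 5.3°C/km): ΔT = -5.3 × 2.1 = -11.13°C → T = -13.83°C
Environment:
  200 → 1200 m (environment, lower layer, 4.9°C/km): ΔT = -4.9 × 1 = -4.9°C → T = -2.8°C
  1200 → 2800 m (environment, upper layer, 8.6°C/km): ΔT = -8.6 × 1.6 = -13.76°C → T = -16.56°C
T_parcel − T_env = -13.83 − (-16.56) = +2.73°C

+2.73°C (parcel warmer than environment)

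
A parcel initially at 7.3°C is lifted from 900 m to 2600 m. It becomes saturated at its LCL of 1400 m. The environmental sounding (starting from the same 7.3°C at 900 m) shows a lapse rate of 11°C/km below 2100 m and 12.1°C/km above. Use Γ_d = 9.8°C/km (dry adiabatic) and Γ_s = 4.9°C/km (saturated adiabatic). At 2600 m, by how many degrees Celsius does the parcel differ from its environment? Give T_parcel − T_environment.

Parcel:
  Dry to 1400 m: -9.8 × 0.5 km = -4.9°C, so T = 2.4°C.
  Saturated to 2600 m: -4.9 × 1.2 km = -5.88°C, so T = -3.48°C.
Environment:
  Environment, lower layer to 2100 m: -11 × 1.2 km = -13.2°C, so T = -5.9°C.
  Environment, upper layer to 2600 m: -12.1 × 0.5 km = -6.05°C, so T = -11.95°C.
T_parcel − T_env = -3.48 − (-11.95) = +8.47°C

+8.47°C (parcel warmer than environment)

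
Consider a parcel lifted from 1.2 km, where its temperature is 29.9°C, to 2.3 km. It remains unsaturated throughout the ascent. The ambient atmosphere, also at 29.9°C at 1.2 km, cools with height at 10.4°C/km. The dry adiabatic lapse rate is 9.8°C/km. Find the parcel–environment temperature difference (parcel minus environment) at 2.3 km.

Parcel:
  Dry to 2300 m: -9.8 × 1.1 km = -10.78°C, so T = 19.12°C.
Environment:
  Environment to 2300 m: -10.4 × 1.1 km = -11.44°C, so T = 18.46°C.
T_parcel − T_env = 19.12 − 18.46 = +0.66°C

+0.66°C (parcel warmer than environment)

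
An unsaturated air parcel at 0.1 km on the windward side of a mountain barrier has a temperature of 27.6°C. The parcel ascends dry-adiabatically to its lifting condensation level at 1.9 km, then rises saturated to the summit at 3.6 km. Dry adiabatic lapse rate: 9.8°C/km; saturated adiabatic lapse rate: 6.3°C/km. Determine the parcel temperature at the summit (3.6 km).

-0.75°C

100 → 1900 m (dry, 9.8°C/km): ΔT = -9.8 × 1.8 = -17.64°C → T = 9.96°C
1900 → 3600 m (saturated, 6.3°C/km): ΔT = -6.3 × 1.7 = -10.71°C → T = -0.75°C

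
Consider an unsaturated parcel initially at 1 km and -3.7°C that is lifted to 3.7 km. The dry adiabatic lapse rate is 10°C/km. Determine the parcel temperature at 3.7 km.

From 1000 m to 3700 m (dry adiabatic): cools by 10 × 2.7 = 27°C, giving -30.7°C.

-30.7°C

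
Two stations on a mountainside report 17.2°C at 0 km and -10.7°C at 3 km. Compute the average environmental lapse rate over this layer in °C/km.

9.3°C/km

Γ = −ΔT/Δz = (17.2 − (-10.7)) / (3000 − 0) m
  = 27.9°C / 3 km = 9.3°C/km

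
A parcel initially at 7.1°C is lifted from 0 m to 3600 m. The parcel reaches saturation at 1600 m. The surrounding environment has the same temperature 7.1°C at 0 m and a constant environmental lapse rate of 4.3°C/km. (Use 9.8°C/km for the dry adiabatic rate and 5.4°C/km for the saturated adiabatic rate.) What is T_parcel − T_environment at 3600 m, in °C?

-11°C (parcel cooler than environment)

Parcel:
  Dry to 1600 m: -9.8 × 1.6 km = -15.68°C, so T = -8.58°C.
  Saturated to 3600 m: -5.4 × 2 km = -10.8°C, so T = -19.38°C.
Environment:
  Environment to 3600 m: -4.3 × 3.6 km = -15.48°C, so T = -8.38°C.
T_parcel − T_env = -19.38 − (-8.38) = -11°C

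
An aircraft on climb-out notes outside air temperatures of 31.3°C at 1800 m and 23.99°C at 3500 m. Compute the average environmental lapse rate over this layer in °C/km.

4.3°C/km

Γ = −ΔT/Δz = (31.3 − 23.99) / (3500 − 1800) m
  = 7.31°C / 1.7 km = 4.3°C/km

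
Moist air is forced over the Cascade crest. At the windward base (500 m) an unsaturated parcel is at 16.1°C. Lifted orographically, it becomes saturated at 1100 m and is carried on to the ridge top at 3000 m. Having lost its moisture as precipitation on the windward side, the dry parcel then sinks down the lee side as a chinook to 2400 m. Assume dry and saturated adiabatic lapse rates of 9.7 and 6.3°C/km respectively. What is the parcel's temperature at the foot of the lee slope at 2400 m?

4.13°C

500 → 1100 m (dry, 9.7°C/km): ΔT = -9.7 × 0.6 = -5.82°C → T = 10.28°C
1100 → 3000 m (saturated, 6.3°C/km): ΔT = -6.3 × 1.9 = -11.97°C → T = -1.69°C
3000 → 2400 m (dry descent, 9.7°C/km): ΔT = +9.7 × 0.6 = +5.82°C → T = 4.13°C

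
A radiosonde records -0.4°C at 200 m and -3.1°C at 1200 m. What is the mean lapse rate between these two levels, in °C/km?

2.7°C/km

Γ = −ΔT/Δz = (-0.4 − (-3.1)) / (1200 − 200) m
  = 2.7°C / 1 km = 2.7°C/km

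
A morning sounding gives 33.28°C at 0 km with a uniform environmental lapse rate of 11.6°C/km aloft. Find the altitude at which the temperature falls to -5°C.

3.3 km

Height above start = (33.28 − (-5)) / 11.6 = 3.3 km
Altitude = 0 m + 3300 m = 3300 m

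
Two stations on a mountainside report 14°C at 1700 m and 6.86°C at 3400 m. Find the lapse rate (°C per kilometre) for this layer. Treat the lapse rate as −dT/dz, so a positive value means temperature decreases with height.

Γ = −ΔT/Δz = (14 − 6.86) / (3400 − 1700) m
  = 7.14°C / 1.7 km = 4.2°C/km

4.2°C/km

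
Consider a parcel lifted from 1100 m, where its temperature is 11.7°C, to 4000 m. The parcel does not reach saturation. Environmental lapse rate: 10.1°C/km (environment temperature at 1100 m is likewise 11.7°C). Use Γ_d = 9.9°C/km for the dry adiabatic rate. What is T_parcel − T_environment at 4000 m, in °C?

+0.58°C (parcel warmer than environment)

Parcel:
  1100 → 4000 m (dry, 9.9°C/km): ΔT = -9.9 × 2.9 = -28.71°C → T = -17.01°C
Environment:
  1100 → 4000 m (environment, 10.1°C/km): ΔT = -10.1 × 2.9 = -29.29°C → T = -17.59°C
T_parcel − T_env = -17.01 − (-17.59) = +0.58°C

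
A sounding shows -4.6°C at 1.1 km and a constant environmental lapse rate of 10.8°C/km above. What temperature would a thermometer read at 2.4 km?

1100–2400 m, environmental: Δz = 1.3 km ⇒ ΔT = -14.04°C; T = -18.64°C

-18.64°C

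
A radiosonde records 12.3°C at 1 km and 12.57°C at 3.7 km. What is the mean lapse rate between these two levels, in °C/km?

Γ = −ΔT/Δz = (12.3 − 12.57) / (3700 − 1000) m
  = -0.27°C / 2.7 km = -0.1°C/km

-0.1°C/km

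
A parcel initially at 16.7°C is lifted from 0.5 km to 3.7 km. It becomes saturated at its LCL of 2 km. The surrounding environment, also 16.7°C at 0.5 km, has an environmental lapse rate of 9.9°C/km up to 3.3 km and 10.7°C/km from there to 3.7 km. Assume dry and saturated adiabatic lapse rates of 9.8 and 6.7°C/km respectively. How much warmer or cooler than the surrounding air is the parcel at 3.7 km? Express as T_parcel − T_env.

+5.91°C (parcel warmer than environment)

Parcel:
  From 500 m to 2000 m (dry): cools by 9.8 × 1.5 = 14.7°C, giving 2°C.
  From 2000 m to 3700 m (saturated): cools by 6.7 × 1.7 = 11.39°C, giving -9.39°C.
Environment:
  From 500 m to 3300 m (environment, lower layer): cools by 9.9 × 2.8 = 27.72°C, giving -11.02°C.
  From 3300 m to 3700 m (environment, upper layer): cools by 10.7 × 0.4 = 4.28°C, giving -15.3°C.
T_parcel − T_env = -9.39 − (-15.3) = +5.91°C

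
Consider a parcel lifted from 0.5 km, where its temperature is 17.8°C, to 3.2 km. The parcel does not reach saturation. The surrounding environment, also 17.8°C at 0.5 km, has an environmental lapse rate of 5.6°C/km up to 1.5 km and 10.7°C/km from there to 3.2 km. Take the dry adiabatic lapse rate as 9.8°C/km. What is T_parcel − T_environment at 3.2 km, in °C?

Parcel:
  500 → 3200 m (dry, 9.8°C/km): ΔT = -9.8 × 2.7 = -26.46°C → T = -8.66°C
Environment:
  500 → 1500 m (environment, lower layer, 5.6°C/km): ΔT = -5.6 × 1 = -5.6°C → T = 12.2°C
  1500 → 3200 m (environment, upper layer, 10.7°C/km): ΔT = -10.7 × 1.7 = -18.19°C → T = -5.99°C
T_parcel − T_env = -8.66 − (-5.99) = -2.67°C

-2.67°C (parcel cooler than environment)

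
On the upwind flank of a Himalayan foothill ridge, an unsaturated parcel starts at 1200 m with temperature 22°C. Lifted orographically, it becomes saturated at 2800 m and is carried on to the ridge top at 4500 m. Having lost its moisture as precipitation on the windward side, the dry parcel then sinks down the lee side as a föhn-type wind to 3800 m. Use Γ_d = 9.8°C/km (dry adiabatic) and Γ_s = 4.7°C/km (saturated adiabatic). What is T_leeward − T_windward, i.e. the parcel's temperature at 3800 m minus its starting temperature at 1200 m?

Dry to 2800 m: -9.8 × 1.6 km = -15.68°C, so T = 6.32°C.
Saturated to 4500 m: -4.7 × 1.7 km = -7.99°C, so T = -1.67°C.
Dry descent to 3800 m: +9.8 × 0.7 km = +6.86°C, so T = 5.19°C.
Net change vs windward start: 5.19 − 22 = -16.81°C

-16.81°C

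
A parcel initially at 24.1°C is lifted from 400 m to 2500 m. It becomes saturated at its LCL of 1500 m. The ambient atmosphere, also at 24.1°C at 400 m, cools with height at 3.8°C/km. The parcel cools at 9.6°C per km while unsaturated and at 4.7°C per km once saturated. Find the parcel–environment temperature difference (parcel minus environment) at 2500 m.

-7.28°C (parcel cooler than environment)

Parcel:
  400 → 1500 m (dry, 9.6°C/km): ΔT = -9.6 × 1.1 = -10.56°C → T = 13.54°C
  1500 → 2500 m (saturated, 4.7°C/km): ΔT = -4.7 × 1 = -4.7°C → T = 8.84°C
Environment:
  400 → 2500 m (environment, 3.8°C/km): ΔT = -3.8 × 2.1 = -7.98°C → T = 16.12°C
T_parcel − T_env = 8.84 − 16.12 = -7.28°C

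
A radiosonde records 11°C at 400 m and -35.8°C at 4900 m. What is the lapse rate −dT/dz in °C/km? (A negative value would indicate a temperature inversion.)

Γ = −ΔT/Δz = (11 − (-35.8)) / (4900 − 400) m
  = 46.8°C / 4.5 km = 10.4°C/km

10.4°C/km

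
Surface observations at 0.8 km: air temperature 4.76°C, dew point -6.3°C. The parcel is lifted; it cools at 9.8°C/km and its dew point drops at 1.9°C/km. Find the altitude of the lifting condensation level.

2.2 km

T and T_d converge at 9.8 − 1.9 = 7.9°C per km
Height above start = (4.76 − (-6.3)) / 7.9 = 1.4 km
LCL altitude = 800 m + 1400 m = 2200 m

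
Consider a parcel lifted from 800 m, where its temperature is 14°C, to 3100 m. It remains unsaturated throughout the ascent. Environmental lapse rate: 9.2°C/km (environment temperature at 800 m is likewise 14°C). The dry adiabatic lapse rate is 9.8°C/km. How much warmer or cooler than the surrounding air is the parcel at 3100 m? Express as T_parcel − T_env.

Parcel:
  From 800 m to 3100 m (dry): cools by 9.8 × 2.3 = 22.54°C, giving -8.54°C.
Environment:
  From 800 m to 3100 m (environment): cools by 9.2 × 2.3 = 21.16°C, giving -7.16°C.
T_parcel − T_env = -8.54 − (-7.16) = -1.38°C

-1.38°C (parcel cooler than environment)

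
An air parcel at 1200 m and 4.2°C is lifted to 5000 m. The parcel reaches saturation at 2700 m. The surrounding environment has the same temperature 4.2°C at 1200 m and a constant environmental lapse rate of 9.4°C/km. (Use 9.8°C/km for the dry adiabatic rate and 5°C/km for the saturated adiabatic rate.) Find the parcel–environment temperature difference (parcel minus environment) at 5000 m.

+9.52°C (parcel warmer than environment)

Parcel:
  From 1200 m to 2700 m (dry): cools by 9.8 × 1.5 = 14.7°C, giving -10.5°C.
  From 2700 m to 5000 m (saturated): cools by 5 × 2.3 = 11.5°C, giving -22°C.
Environment:
  From 1200 m to 5000 m (environment): cools by 9.4 × 3.8 = 35.72°C, giving -31.52°C.
T_parcel − T_env = -22 − (-31.52) = +9.52°C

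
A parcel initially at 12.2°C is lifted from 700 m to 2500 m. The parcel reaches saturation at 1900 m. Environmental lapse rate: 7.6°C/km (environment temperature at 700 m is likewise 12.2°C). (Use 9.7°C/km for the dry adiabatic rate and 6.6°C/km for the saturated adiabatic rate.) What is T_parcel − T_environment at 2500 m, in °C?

-1.92°C (parcel cooler than environment)

Parcel:
  700 → 1900 m (dry, 9.7°C/km): ΔT = -9.7 × 1.2 = -11.64°C → T = 0.56°C
  1900 → 2500 m (saturated, 6.6°C/km): ΔT = -6.6 × 0.6 = -3.96°C → T = -3.4°C
Environment:
  700 → 2500 m (environment, 7.6°C/km): ΔT = -7.6 × 1.8 = -13.68°C → T = -1.48°C
T_parcel − T_env = -3.4 − (-1.48) = -1.92°C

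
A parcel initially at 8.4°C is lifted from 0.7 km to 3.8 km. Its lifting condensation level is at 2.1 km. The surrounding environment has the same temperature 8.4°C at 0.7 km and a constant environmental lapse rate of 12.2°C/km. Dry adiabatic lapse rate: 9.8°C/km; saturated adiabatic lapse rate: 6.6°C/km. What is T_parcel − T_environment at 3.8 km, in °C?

+12.88°C (parcel warmer than environment)

Parcel:
  Dry to 2100 m: -9.8 × 1.4 km = -13.72°C, so T = -5.32°C.
  Saturated to 3800 m: -6.6 × 1.7 km = -11.22°C, so T = -16.54°C.
Environment:
  Environment to 3800 m: -12.2 × 3.1 km = -37.82°C, so T = -29.42°C.
T_parcel − T_env = -16.54 − (-29.42) = +12.88°C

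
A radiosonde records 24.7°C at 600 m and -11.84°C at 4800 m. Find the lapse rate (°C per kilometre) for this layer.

Γ = −ΔT/Δz = (24.7 − (-11.84)) / (4800 − 600) m
  = 36.54°C / 4.2 km = 8.7°C/km

8.7°C/km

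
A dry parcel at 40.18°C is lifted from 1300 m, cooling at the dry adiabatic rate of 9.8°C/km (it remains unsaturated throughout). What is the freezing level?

5400 m

Height above start = (40.18 − 0) / 9.8 = 4.1 km
Altitude = 1300 m + 4100 m = 5400 m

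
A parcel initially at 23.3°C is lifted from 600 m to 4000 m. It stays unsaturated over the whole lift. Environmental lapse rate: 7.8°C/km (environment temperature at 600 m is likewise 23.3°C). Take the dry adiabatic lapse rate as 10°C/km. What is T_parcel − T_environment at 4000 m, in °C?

-7.48°C (parcel cooler than environment)

Parcel:
  600 → 4000 m (dry, 10°C/km): ΔT = -10 × 3.4 = -34°C → T = -10.7°C
Environment:
  600 → 4000 m (environment, 7.8°C/km): ΔT = -7.8 × 3.4 = -26.52°C → T = -3.22°C
T_parcel − T_env = -10.7 − (-3.22) = -7.48°C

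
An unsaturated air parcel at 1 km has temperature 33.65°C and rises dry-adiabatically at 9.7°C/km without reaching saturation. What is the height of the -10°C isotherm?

5.5 km

Height above start = (33.65 − (-10)) / 9.7 = 4.5 km
Altitude = 1000 m + 4500 m = 5500 m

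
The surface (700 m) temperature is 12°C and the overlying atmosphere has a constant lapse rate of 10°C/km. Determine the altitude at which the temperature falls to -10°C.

Height above start = (12 − (-10)) / 10 = 2.2 km
Altitude = 700 m + 2200 m = 2900 m

2900 m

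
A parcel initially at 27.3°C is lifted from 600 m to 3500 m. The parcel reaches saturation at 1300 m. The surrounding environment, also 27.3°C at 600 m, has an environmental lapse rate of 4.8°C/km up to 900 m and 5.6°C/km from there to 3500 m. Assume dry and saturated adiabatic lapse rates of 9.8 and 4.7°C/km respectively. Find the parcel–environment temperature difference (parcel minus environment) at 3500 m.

-1.2°C (parcel cooler than environment)

Parcel:
  600 → 1300 m (dry, 9.8°C/km): ΔT = -9.8 × 0.7 = -6.86°C → T = 20.44°C
  1300 → 3500 m (saturated, 4.7°C/km): ΔT = -4.7 × 2.2 = -10.34°C → T = 10.1°C
Environment:
  600 → 900 m (environment, lower layer, 4.8°C/km): ΔT = -4.8 × 0.3 = -1.44°C → T = 25.86°C
  900 → 3500 m (environment, upper layer, 5.6°C/km): ΔT = -5.6 × 2.6 = -14.56°C → T = 11.3°C
T_parcel − T_env = 10.1 − 11.3 = -1.2°C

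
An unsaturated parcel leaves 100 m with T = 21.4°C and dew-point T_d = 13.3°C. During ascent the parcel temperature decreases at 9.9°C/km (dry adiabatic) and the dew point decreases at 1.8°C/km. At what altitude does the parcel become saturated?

T and T_d converge at 9.9 − 1.8 = 8.1°C per km
Height above start = (21.4 − 13.3) / 8.1 = 1 km
LCL altitude = 100 m + 1000 m = 1100 m

1100 m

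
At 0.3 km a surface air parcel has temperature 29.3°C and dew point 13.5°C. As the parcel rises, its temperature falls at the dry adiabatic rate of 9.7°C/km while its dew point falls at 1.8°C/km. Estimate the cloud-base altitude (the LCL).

T and T_d converge at 9.7 − 1.8 = 7.9°C per km
Height above start = (29.3 − 13.5) / 7.9 = 2 km
LCL altitude = 300 m + 2000 m = 2300 m

2.3 km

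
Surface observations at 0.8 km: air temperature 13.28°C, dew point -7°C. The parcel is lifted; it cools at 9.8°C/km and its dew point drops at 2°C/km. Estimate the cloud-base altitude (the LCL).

3.4 km

T and T_d converge at 9.8 − 2 = 7.8°C per km
Height above start = (13.28 − (-7)) / 7.8 = 2.6 km
LCL altitude = 800 m + 2600 m = 3400 m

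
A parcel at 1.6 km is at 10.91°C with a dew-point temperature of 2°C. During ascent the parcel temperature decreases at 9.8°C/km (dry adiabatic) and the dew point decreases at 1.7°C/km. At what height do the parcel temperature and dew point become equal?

2.7 km

T and T_d converge at 9.8 − 1.7 = 8.1°C per km
Height above start = (10.91 − 2) / 8.1 = 1.1 km
LCL altitude = 1600 m + 1100 m = 2700 m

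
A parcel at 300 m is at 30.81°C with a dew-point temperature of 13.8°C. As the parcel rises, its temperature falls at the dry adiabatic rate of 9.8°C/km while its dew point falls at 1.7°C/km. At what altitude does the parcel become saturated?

2400 m

T and T_d converge at 9.8 − 1.7 = 8.1°C per km
Height above start = (30.81 − 13.8) / 8.1 = 2.1 km
LCL altitude = 300 m + 2100 m = 2400 m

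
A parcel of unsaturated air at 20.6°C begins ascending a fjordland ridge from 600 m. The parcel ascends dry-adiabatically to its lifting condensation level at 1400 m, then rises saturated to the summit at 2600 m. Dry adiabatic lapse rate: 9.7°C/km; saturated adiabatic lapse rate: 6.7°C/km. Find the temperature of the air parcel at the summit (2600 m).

From 600 m to 1400 m (dry): cools by 9.7 × 0.8 = 7.76°C, giving 12.84°C.
From 1400 m to 2600 m (saturated): cools by 6.7 × 1.2 = 8.04°C, giving 4.8°C.

4.8°C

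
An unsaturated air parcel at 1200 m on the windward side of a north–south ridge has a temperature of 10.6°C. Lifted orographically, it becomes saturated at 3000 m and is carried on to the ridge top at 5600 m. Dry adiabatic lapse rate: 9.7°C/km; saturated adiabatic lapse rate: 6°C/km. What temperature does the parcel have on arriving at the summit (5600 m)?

-22.46°C

Dry to 3000 m: -9.7 × 1.8 km = -17.46°C, so T = -6.86°C.
Saturated to 5600 m: -6 × 2.6 km = -15.6°C, so T = -22.46°C.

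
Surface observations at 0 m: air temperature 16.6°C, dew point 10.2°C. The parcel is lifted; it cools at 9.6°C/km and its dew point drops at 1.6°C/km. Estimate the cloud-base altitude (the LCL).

800 m

T and T_d converge at 9.6 − 1.6 = 8°C per km
Height above start = (16.6 − 10.2) / 8 = 0.8 km
LCL altitude = 0 m + 800 m = 800 m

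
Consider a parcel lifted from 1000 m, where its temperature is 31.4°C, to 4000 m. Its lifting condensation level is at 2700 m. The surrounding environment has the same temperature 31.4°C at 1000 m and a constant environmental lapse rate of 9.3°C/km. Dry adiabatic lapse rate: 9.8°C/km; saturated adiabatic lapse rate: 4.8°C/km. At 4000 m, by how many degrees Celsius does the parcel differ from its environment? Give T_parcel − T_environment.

+5°C (parcel warmer than environment)

Parcel:
  1000 → 2700 m (dry, 9.8°C/km): ΔT = -9.8 × 1.7 = -16.66°C → T = 14.74°C
  2700 → 4000 m (saturated, 4.8°C/km): ΔT = -4.8 × 1.3 = -6.24°C → T = 8.5°C
Environment:
  1000 → 4000 m (environment, 9.3°C/km): ΔT = -9.3 × 3 = -27.9°C → T = 3.5°C
T_parcel − T_env = 8.5 − 3.5 = +5°C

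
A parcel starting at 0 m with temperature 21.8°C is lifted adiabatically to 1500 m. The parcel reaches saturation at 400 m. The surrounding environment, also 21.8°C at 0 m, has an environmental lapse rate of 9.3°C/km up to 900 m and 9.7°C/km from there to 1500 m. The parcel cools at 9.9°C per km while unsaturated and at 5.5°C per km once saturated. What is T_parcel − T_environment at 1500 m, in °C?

+4.18°C (parcel warmer than environment)

Parcel:
  Dry to 400 m: -9.9 × 0.4 km = -3.96°C, so T = 17.84°C.
  Saturated to 1500 m: -5.5 × 1.1 km = -6.05°C, so T = 11.79°C.
Environment:
  Environment, lower layer to 900 m: -9.3 × 0.9 km = -8.37°C, so T = 13.43°C.
  Environment, upper layer to 1500 m: -9.7 × 0.6 km = -5.82°C, so T = 7.61°C.
T_parcel − T_env = 11.79 − 7.61 = +4.18°C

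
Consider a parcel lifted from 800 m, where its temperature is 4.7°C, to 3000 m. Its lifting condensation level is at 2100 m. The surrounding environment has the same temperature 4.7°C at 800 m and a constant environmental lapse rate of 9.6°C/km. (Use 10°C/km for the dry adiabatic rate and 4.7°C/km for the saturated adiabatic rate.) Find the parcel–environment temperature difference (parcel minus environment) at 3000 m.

Parcel:
  800–2100 m, dry: Δz = 1.3 km ⇒ ΔT = -13°C; T = -8.3°C
  2100–3000 m, saturated: Δz = 0.9 km ⇒ ΔT = -4.23°C; T = -12.53°C
Environment:
  800–3000 m, environment: Δz = 2.2 km ⇒ ΔT = -21.12°C; T = -16.42°C
T_parcel − T_env = -12.53 − (-16.42) = +3.89°C

+3.89°C (parcel warmer than environment)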